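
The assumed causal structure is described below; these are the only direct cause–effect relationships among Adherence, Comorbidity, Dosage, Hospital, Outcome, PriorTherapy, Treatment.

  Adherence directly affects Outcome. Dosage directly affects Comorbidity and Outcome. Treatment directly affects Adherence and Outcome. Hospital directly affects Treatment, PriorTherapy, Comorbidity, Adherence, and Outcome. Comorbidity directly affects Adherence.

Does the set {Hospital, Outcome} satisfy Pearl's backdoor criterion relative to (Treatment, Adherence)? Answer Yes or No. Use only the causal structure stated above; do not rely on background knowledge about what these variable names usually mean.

Backdoor paths from Treatment to Adherence (paths whose first edge points into Treatment):
  P1: Treatment <- Hospital -> Comorbidity <- Dosage -> Outcome <- Adherence
  P2: Treatment <- Hospital -> Comorbidity -> Adherence
  P3: Treatment <- Hospital -> Adherence
  P4: Treatment <- Hospital -> Outcome <- Dosage -> Comorbidity -> Adherence
  P5: Treatment <- Hospital -> Outcome <- Adherence
Condition 1 (no descendant of Treatment in the set): FAILS — Outcome is a descendant of Treatment.
Condition 2 (every backdoor path blocked by {Hospital, Outcome}):
  P1: blocked at fork node Hospital ∈ conditioning set.
  P2: blocked at fork node Hospital ∈ conditioning set.
  P3: blocked at fork node Hospital ∈ conditioning set.
  P4: blocked at fork node Hospital ∈ conditioning set.
  P5: blocked at fork node Hospital ∈ conditioning set.
{Hospital, Outcome} does not satisfy the backdoor criterion.

No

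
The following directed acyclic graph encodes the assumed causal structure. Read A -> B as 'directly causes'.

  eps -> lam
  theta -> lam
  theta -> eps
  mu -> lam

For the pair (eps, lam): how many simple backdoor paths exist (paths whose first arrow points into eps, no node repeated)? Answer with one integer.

A backdoor path from eps to lam is any simple undirected path whose first edge points into eps (i.e. leaves eps via a parent).
Parents of eps: {theta}.
Enumerating:
  P1: eps <- theta -> lam
That exhausts the simple backdoor paths. Count: 1.

1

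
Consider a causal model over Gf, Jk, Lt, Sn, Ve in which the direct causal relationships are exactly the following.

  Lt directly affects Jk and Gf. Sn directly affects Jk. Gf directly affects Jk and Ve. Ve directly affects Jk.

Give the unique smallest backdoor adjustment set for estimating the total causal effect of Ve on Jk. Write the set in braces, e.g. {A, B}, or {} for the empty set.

{Gf}

Variables eligible for adjustment (non-descendants of Ve, excluding Ve and Jk): {Gf, Lt, Sn}.
Backdoor paths from Ve to Jk:
  P1: Ve <- Gf <- Lt -> Jk
  P2: Ve <- Gf -> Jk
The empty set is not sufficient: P1 (Ve <- Gf <- Lt -> Jk) has no collider blocking it and no conditioned non-collider, so it is open.
Try {Gf}:
  P1: blocked at chain node Gf ∈ conditioning set.
  P2: blocked at fork node Gf ∈ conditioning set.
{Gf} contains no descendant of Ve and blocks every backdoor path.
No other singleton works — e.g. {Lt} leaves P2 open — so {Gf} is the unique smallest valid adjustment set.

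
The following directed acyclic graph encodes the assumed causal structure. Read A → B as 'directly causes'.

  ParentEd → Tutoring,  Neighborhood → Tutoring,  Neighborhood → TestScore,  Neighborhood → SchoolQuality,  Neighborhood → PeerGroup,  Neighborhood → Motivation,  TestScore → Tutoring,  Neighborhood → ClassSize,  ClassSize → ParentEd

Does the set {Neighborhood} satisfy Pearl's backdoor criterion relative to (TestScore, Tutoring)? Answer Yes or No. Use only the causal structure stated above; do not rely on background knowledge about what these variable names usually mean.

Yes

Backdoor paths from TestScore to Tutoring (paths whose first edge points into TestScore):
  P1: TestScore <- Neighborhood -> ClassSize -> ParentEd -> Tutoring
  P2: TestScore <- Neighborhood -> Tutoring
Condition 1 (no descendant of TestScore in the set): holds — descendants of TestScore are {Tutoring}; none are in {Neighborhood}.
Condition 2 (every backdoor path blocked by {Neighborhood}):
  P1: blocked at fork node Neighborhood ∈ conditioning set.
  P2: blocked at fork node Neighborhood ∈ conditioning set.
{Neighborhood} satisfies the backdoor criterion.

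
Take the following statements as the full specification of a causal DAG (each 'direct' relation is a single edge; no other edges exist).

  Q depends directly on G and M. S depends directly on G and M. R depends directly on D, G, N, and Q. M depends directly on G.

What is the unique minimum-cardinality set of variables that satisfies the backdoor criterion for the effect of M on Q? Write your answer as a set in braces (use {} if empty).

Variables eligible for adjustment (non-descendants of M, excluding M and Q): {D, G, N}.
Backdoor paths from M to Q:
  P1: M <- G -> Q
  P2: M <- G -> R <- Q
The empty set is not sufficient: P1 (M <- G -> Q) has no collider blocking it and no conditioned non-collider, so it is open.
Try {G}:
  P1: blocked at fork node G ∈ conditioning set.
  P2: blocked at fork node G ∈ conditioning set.
{G} contains no descendant of M and blocks every backdoor path.
No other singleton works — e.g. {D} leaves P1 open — so {G} is the unique smallest valid adjustment set.

{G}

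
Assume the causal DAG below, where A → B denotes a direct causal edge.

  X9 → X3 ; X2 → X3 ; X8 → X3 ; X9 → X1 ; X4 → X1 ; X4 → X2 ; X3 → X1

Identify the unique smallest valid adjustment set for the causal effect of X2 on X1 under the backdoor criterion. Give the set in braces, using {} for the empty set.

{X4}

Variables eligible for adjustment (non-descendants of X2, excluding X2 and X1): {X4, X8, X9}.
Backdoor paths from X2 to X1:
  P1: X2 <- X4 -> X1
The empty set is not sufficient: P1 (X2 <- X4 -> X1) has no collider blocking it and no conditioned non-collider, so it is open.
Try {X4}:
  P1: blocked at fork node X4 ∈ conditioning set.
{X4} contains no descendant of X2 and blocks every backdoor path.
No other singleton works — e.g. {X9} leaves P1 open — so {X4} is the unique smallest valid adjustment set.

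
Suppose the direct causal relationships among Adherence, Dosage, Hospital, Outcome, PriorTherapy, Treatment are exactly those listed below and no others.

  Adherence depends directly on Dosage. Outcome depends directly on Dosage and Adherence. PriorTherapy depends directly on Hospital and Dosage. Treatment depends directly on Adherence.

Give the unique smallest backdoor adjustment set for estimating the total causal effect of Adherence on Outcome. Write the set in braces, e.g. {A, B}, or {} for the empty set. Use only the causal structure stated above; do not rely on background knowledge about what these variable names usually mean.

{Dosage}

Variables eligible for adjustment (non-descendants of Adherence, excluding Adherence and Outcome): {Dosage, Hospital, PriorTherapy}.
Backdoor paths from Adherence to Outcome:
  P1: Adherence <- Dosage -> Outcome
The empty set is not sufficient: P1 (Adherence <- Dosage -> Outcome) has no collider blocking it and no conditioned non-collider, so it is open.
Try {Dosage}:
  P1: blocked at fork node Dosage ∈ conditioning set.
{Dosage} contains no descendant of Adherence and blocks every backdoor path.
No other singleton works — e.g. {Hospital} leaves P1 open — so {Dosage} is the unique smallest valid adjustment set.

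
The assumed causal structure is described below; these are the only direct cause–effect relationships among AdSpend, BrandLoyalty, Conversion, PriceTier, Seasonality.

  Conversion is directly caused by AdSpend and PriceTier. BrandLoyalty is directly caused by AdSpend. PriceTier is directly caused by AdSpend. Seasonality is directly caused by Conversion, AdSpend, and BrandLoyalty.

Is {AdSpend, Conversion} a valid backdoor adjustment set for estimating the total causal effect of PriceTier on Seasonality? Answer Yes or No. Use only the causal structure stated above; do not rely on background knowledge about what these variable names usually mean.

Backdoor paths from PriceTier to Seasonality (paths whose first edge points into PriceTier):
  P1: PriceTier <- AdSpend -> Conversion -> Seasonality
  P2: PriceTier <- AdSpend -> BrandLoyalty -> Seasonality
  P3: PriceTier <- AdSpend -> Seasonality
Condition 1 (no descendant of PriceTier in the set): FAILS — Conversion is a descendant of PriceTier.
Condition 2 (every backdoor path blocked by {AdSpend, Conversion}):
  P1: blocked at fork node AdSpend ∈ conditioning set.
  P2: blocked at fork node AdSpend ∈ conditioning set.
  P3: blocked at fork node AdSpend ∈ conditioning set.
{AdSpend, Conversion} does not satisfy the backdoor criterion.

No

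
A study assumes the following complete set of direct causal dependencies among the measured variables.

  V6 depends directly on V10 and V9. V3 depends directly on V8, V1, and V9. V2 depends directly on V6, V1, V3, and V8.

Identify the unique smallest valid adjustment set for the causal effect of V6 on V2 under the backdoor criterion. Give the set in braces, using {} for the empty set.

{V9}

Variables eligible for adjustment (non-descendants of V6, excluding V6 and V2): {V1, V10, V3, V8, V9}.
Backdoor paths from V6 to V2:
  P1: V6 <- V9 -> V3 <- V8 -> V2
  P2: V6 <- V9 -> V3 <- V1 -> V2
  P3: V6 <- V9 -> V3 -> V2
The empty set is not sufficient: P3 (V6 <- V9 -> V3 -> V2) has no collider blocking it and no conditioned non-collider, so it is open.
Try {V9}:
  P1: blocked at fork node V9 ∈ conditioning set.
  P2: blocked at fork node V9 ∈ conditioning set.
  P3: blocked at fork node V9 ∈ conditioning set.
{V9} contains no descendant of V6 and blocks every backdoor path.
No other singleton works — e.g. {V8} leaves P3 open — so {V9} is the unique smallest valid adjustment set.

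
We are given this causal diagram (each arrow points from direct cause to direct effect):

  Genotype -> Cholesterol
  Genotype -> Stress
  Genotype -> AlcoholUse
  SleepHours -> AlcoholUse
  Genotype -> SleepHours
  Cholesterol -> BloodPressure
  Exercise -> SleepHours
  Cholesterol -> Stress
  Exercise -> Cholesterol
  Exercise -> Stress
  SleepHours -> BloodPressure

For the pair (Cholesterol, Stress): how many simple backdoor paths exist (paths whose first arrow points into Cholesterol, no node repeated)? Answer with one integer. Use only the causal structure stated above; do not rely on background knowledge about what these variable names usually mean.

6

A backdoor path from Cholesterol to Stress is any simple undirected path whose first edge points into Cholesterol (i.e. leaves Cholesterol via a parent).
Parents of Cholesterol: {Exercise, Genotype}.
Enumerating:
  P1: Cholesterol <- Genotype -> SleepHours <- Exercise -> Stress
  P2: Cholesterol <- Genotype -> AlcoholUse <- SleepHours <- Exercise -> Stress
  P3: Cholesterol <- Genotype -> Stress
  P4: Cholesterol <- Exercise -> SleepHours <- Genotype -> Stress
  P5: Cholesterol <- Exercise -> SleepHours -> AlcoholUse <- Genotype -> Stress
  P6: Cholesterol <- Exercise -> Stress
That exhausts the simple backdoor paths. Count: 6.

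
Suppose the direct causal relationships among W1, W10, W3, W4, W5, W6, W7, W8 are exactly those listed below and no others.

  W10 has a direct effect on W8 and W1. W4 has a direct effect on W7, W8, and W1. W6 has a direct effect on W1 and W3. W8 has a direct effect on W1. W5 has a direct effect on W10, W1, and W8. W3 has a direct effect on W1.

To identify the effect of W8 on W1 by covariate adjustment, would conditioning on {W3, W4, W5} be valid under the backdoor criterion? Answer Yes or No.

No

Backdoor paths from W8 to W1 (paths whose first edge points into W8):
  P1: W8 <- W4 -> W1
  P2: W8 <- W5 -> W10 -> W1
  P3: W8 <- W5 -> W1
  P4: W8 <- W10 <- W5 -> W1
  P5: W8 <- W10 -> W1
Condition 1 (no descendant of W8 in the set): holds — descendants of W8 are {W1}; none are in {W3, W4, W5}.
Condition 2 (every backdoor path blocked by {W3, W4, W5}):
  P1: blocked at fork node W4 ∈ conditioning set.
  P2: blocked at fork node W5 ∈ conditioning set.
  P3: blocked at fork node W5 ∈ conditioning set.
  P4: blocked at fork node W5 ∈ conditioning set.
  P5: open — no interior node is in the conditioning set.
{W3, W4, W5} does not satisfy the backdoor criterion.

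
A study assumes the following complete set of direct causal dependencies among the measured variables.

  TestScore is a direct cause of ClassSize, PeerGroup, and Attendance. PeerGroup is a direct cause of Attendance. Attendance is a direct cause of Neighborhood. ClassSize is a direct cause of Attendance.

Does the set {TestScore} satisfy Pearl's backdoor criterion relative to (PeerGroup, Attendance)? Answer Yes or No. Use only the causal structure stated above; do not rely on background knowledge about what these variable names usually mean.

Yes

Backdoor paths from PeerGroup to Attendance (paths whose first edge points into PeerGroup):
  P1: PeerGroup <- TestScore -> ClassSize -> Attendance
  P2: PeerGroup <- TestScore -> Attendance
Condition 1 (no descendant of PeerGroup in the set): holds — descendants of PeerGroup are {Attendance, Neighborhood}; none are in {TestScore}.
Condition 2 (every backdoor path blocked by {TestScore}):
  P1: blocked at fork node TestScore ∈ conditioning set.
  P2: blocked at fork node TestScore ∈ conditioning set.
{TestScore} satisfies the backdoor criterion.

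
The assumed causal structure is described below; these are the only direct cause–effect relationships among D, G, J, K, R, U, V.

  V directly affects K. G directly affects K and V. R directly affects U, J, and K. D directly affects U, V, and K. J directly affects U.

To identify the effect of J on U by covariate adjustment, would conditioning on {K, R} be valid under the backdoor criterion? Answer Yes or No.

Yes

Backdoor paths from J to U (paths whose first edge points into J):
  P1: J <- R -> K <- G -> V <- D -> U
  P2: J <- R -> K <- D -> U
  P3: J <- R -> K <- V <- D -> U
  P4: J <- R -> U
Condition 1 (no descendant of J in the set): holds — descendants of J are {U}; none are in {K, R}.
Condition 2 (every backdoor path blocked by {K, R}):
  P1: blocked at fork node R ∈ conditioning set.
  P2: blocked at fork node R ∈ conditioning set.
  P3: blocked at fork node R ∈ conditioning set.
  P4: blocked at fork node R ∈ conditioning set.
{K, R} satisfies the backdoor criterion.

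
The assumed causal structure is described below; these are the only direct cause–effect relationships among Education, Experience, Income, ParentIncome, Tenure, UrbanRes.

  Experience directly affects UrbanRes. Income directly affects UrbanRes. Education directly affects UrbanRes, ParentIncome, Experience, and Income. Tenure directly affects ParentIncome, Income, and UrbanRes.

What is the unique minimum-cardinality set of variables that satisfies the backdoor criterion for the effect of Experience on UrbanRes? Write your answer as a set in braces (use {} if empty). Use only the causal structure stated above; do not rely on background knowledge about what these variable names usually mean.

{Education}

Variables eligible for adjustment (non-descendants of Experience, excluding Experience and UrbanRes): {Education, Income, ParentIncome, Tenure}.
Backdoor paths from Experience to UrbanRes:
  P1: Experience <- Education -> ParentIncome <- Tenure -> Income -> UrbanRes
  P2: Experience <- Education -> ParentIncome <- Tenure -> UrbanRes
  P3: Experience <- Education -> Income <- Tenure -> UrbanRes
  P4: Experience <- Education -> Income -> UrbanRes
  P5: Experience <- Education -> UrbanRes
The empty set is not sufficient: P4 (Experience <- Education -> Income -> UrbanRes) has no collider blocking it and no conditioned non-collider, so it is open.
Try {Education}:
  P1: blocked at fork node Education ∈ conditioning set.
  P2: blocked at fork node Education ∈ conditioning set.
  P3: blocked at fork node Education ∈ conditioning set.
  P4: blocked at fork node Education ∈ conditioning set.
  P5: blocked at fork node Education ∈ conditioning set.
{Education} contains no descendant of Experience and blocks every backdoor path.
No other singleton works — e.g. {Tenure} leaves P4 open — so {Education} is the unique smallest valid adjustment set.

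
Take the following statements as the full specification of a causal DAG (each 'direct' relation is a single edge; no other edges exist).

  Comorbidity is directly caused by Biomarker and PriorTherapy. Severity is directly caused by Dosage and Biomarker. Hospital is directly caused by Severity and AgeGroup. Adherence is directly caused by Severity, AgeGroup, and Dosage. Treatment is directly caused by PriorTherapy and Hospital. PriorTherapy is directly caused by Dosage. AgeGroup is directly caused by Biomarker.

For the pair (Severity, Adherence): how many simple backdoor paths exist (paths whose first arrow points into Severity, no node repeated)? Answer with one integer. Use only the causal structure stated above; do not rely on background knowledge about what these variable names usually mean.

A backdoor path from Severity to Adherence is any simple undirected path whose first edge points into Severity (i.e. leaves Severity via a parent).
Parents of Severity: {Biomarker, Dosage}.
Enumerating:
  P1: Severity <- Dosage -> PriorTherapy -> Treatment <- Hospital <- AgeGroup -> Adherence
  P2: Severity <- Dosage -> PriorTherapy -> Comorbidity <- Biomarker -> AgeGroup -> Adherence
  P3: Severity <- Dosage -> Adherence
  P4: Severity <- Biomarker -> AgeGroup -> Hospital -> Treatment <- PriorTherapy <- Dosage -> Adherence
  P5: Severity <- Biomarker -> AgeGroup -> Adherence
  P6: Severity <- Biomarker -> Comorbidity <- PriorTherapy <- Dosage -> Adherence
  P7: Severity <- Biomarker -> Comorbidity <- PriorTherapy -> Treatment <- Hospital <- AgeGroup -> Adherence
That exhausts the simple backdoor paths. Count: 7.

7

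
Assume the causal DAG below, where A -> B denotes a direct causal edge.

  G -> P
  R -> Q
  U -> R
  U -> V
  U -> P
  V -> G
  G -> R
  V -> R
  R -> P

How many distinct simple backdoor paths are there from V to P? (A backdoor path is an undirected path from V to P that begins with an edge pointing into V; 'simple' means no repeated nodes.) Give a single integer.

3

A backdoor path from V to P is any simple undirected path whose first edge points into V (i.e. leaves V via a parent).
Parents of V: {U}.
Enumerating:
  P1: V <- U -> R <- G -> P
  P2: V <- U -> R -> P
  P3: V <- U -> P
That exhausts the simple backdoor paths. Count: 3.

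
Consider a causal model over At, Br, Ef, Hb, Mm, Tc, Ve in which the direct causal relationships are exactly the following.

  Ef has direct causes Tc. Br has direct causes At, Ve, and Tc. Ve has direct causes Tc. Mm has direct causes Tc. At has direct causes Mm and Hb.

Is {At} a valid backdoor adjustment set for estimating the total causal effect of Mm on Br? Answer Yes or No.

Backdoor paths from Mm to Br (paths whose first edge points into Mm):
  P1: Mm <- Tc -> Ve -> Br
  P2: Mm <- Tc -> Br
Condition 1 (no descendant of Mm in the set): FAILS — At is a descendant of Mm.
Condition 2 (every backdoor path blocked by {At}):
  P1: open — no interior node is in the conditioning set.
  P2: open — no interior node is in the conditioning set.
{At} does not satisfy the backdoor criterion.

No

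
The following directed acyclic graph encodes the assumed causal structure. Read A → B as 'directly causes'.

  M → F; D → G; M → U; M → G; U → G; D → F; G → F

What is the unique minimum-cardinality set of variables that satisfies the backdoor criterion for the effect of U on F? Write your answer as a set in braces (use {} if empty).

{M}

Variables eligible for adjustment (non-descendants of U, excluding U and F): {D, M}.
Backdoor paths from U to F:
  P1: U <- M -> G <- D -> F
  P2: U <- M -> G -> F
  P3: U <- M -> F
The empty set is not sufficient: P2 (U <- M -> G -> F) has no collider blocking it and no conditioned non-collider, so it is open.
Try {M}:
  P1: blocked at fork node M ∈ conditioning set.
  P2: blocked at fork node M ∈ conditioning set.
  P3: blocked at fork node M ∈ conditioning set.
{M} contains no descendant of U and blocks every backdoor path.
No other singleton works — e.g. {D} leaves P2 open — so {M} is the unique smallest valid adjustment set.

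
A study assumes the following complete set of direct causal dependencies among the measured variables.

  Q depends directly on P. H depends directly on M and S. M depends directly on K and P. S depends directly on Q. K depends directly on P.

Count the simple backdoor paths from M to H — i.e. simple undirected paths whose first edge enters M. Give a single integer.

A backdoor path from M to H is any simple undirected path whose first edge points into M (i.e. leaves M via a parent).
Parents of M: {K, P}.
Enumerating:
  P1: M <- P -> Q -> S -> H
  P2: M <- K <- P -> Q -> S -> H
That exhausts the simple backdoor paths. Count: 2.

2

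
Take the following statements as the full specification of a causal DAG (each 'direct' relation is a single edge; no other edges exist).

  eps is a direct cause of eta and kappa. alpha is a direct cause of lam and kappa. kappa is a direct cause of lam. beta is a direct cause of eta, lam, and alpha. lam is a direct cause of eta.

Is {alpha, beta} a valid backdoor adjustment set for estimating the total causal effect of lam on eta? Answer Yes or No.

Backdoor paths from lam to eta (paths whose first edge points into lam):
  P1: lam <- beta -> alpha -> kappa <- eps -> eta
  P2: lam <- beta -> eta
  P3: lam <- alpha <- beta -> eta
  P4: lam <- alpha -> kappa <- eps -> eta
  P5: lam <- kappa <- alpha <- beta -> eta
  P6: lam <- kappa <- eps -> eta
Condition 1 (no descendant of lam in the set): holds — descendants of lam are {eta}; none are in {alpha, beta}.
Condition 2 (every backdoor path blocked by {alpha, beta}):
  P1: blocked at fork node beta ∈ conditioning set.
  P2: blocked at fork node beta ∈ conditioning set.
  P3: blocked at chain node alpha ∈ conditioning set.
  P4: blocked at fork node alpha ∈ conditioning set.
  P5: blocked at chain node alpha ∈ conditioning set.
  P6: open — no interior node is in the conditioning set.
{alpha, beta} does not satisfy the backdoor criterion.

No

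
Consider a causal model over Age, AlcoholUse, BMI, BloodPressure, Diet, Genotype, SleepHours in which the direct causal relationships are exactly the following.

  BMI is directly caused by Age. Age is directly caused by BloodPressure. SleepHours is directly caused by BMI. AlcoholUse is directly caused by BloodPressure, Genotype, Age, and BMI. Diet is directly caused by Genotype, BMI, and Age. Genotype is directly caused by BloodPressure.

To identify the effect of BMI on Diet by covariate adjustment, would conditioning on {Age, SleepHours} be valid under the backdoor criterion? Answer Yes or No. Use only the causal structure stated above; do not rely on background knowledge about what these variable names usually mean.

No

Backdoor paths from BMI to Diet (paths whose first edge points into BMI):
  P1: BMI <- Age <- BloodPressure -> Genotype -> Diet
  P2: BMI <- Age <- BloodPressure -> AlcoholUse <- Genotype -> Diet
  P3: BMI <- Age -> AlcoholUse <- BloodPressure -> Genotype -> Diet
  P4: BMI <- Age -> AlcoholUse <- Genotype -> Diet
  P5: BMI <- Age -> Diet
Condition 1 (no descendant of BMI in the set): FAILS — SleepHours is a descendant of BMI.
Condition 2 (every backdoor path blocked by {Age, SleepHours}):
  P1: blocked at chain node Age ∈ conditioning set.
  P2: blocked at chain node Age ∈ conditioning set.
  P3: blocked at fork node Age ∈ conditioning set.
  P4: blocked at fork node Age ∈ conditioning set.
  P5: blocked at fork node Age ∈ conditioning set.
{Age, SleepHours} does not satisfy the backdoor criterion.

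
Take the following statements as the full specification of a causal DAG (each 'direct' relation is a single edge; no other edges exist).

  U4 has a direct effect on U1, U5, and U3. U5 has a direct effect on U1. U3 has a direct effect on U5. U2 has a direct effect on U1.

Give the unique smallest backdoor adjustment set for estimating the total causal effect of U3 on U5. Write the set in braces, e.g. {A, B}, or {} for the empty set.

Variables eligible for adjustment (non-descendants of U3, excluding U3 and U5): {U2, U4}.
Backdoor paths from U3 to U5:
  P1: U3 <- U4 -> U5
  P2: U3 <- U4 -> U1 <- U5
The empty set is not sufficient: P1 (U3 <- U4 -> U5) has no collider blocking it and no conditioned non-collider, so it is open.
Try {U4}:
  P1: blocked at fork node U4 ∈ conditioning set.
  P2: blocked at fork node U4 ∈ conditioning set.
{U4} contains no descendant of U3 and blocks every backdoor path.
No other singleton works — e.g. {U2} leaves P1 open — so {U4} is the unique smallest valid adjustment set.

{U4}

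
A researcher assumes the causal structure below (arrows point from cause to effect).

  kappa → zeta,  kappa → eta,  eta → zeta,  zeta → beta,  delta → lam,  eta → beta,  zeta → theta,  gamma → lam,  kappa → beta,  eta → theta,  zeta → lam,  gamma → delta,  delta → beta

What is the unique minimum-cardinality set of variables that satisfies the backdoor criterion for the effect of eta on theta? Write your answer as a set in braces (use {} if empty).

Variables eligible for adjustment (non-descendants of eta, excluding eta and theta): {delta, gamma, kappa}.
Backdoor paths from eta to theta:
  P1: eta <- kappa -> zeta -> theta
  P2: eta <- kappa -> beta <- zeta -> theta
  P3: eta <- kappa -> beta <- delta <- gamma -> lam <- zeta -> theta
  P4: eta <- kappa -> beta <- delta -> lam <- zeta -> theta
The empty set is not sufficient: P1 (eta <- kappa -> zeta -> theta) has no collider blocking it and no conditioned non-collider, so it is open.
Try {kappa}:
  P1: blocked at fork node kappa ∈ conditioning set.
  P2: blocked at fork node kappa ∈ conditioning set.
  P3: blocked at fork node kappa ∈ conditioning set.
  P4: blocked at fork node kappa ∈ conditioning set.
{kappa} contains no descendant of eta and blocks every backdoor path.
No other singleton works — e.g. {gamma} leaves P1 open — so {kappa} is the unique smallest valid adjustment set.

{kappa}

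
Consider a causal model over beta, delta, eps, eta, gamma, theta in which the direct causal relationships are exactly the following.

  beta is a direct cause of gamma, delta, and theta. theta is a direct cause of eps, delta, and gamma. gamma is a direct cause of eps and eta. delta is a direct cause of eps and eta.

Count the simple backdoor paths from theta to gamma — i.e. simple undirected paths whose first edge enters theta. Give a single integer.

3

A backdoor path from theta to gamma is any simple undirected path whose first edge points into theta (i.e. leaves theta via a parent).
Parents of theta: {beta}.
Enumerating:
  P1: theta <- beta -> delta -> eps <- gamma
  P2: theta <- beta -> delta -> eta <- gamma
  P3: theta <- beta -> gamma
That exhausts the simple backdoor paths. Count: 3.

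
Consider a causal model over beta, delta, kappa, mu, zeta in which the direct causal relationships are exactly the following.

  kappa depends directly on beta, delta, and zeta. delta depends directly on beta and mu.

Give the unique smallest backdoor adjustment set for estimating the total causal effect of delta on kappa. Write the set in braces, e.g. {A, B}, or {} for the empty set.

Variables eligible for adjustment (non-descendants of delta, excluding delta and kappa): {beta, mu, zeta}.
Backdoor paths from delta to kappa:
  P1: delta <- beta -> kappa
The empty set is not sufficient: P1 (delta <- beta -> kappa) has no collider blocking it and no conditioned non-collider, so it is open.
Try {beta}:
  P1: blocked at fork node beta ∈ conditioning set.
{beta} contains no descendant of delta and blocks every backdoor path.
No other singleton works — e.g. {zeta} leaves P1 open — so {beta} is the unique smallest valid adjustment set.

{beta}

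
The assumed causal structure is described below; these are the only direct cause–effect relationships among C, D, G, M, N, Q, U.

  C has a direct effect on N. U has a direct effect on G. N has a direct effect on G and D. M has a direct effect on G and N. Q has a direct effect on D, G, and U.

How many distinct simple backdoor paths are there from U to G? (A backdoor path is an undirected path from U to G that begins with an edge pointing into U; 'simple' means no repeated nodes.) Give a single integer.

A backdoor path from U to G is any simple undirected path whose first edge points into U (i.e. leaves U via a parent).
Parents of U: {Q}.
Enumerating:
  P1: U <- Q -> G
  P2: U <- Q -> D <- N <- M -> G
  P3: U <- Q -> D <- N -> G
That exhausts the simple backdoor paths. Count: 3.

3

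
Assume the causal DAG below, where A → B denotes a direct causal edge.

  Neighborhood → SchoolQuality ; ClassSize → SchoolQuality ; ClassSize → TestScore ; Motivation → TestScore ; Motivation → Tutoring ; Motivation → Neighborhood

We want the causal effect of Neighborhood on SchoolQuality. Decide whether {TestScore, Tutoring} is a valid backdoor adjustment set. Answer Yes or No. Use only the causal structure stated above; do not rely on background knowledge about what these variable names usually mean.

Backdoor paths from Neighborhood to SchoolQuality (paths whose first edge points into Neighborhood):
  P1: Neighborhood <- Motivation -> TestScore <- ClassSize -> SchoolQuality
Condition 1 (no descendant of Neighborhood in the set): holds — descendants of Neighborhood are {SchoolQuality}; none are in {TestScore, Tutoring}.
Condition 2 (every backdoor path blocked by {TestScore, Tutoring}):
  P1: open — collider(s) TestScore are conditioned on (or have a conditioned descendant) and no non-collider on the path is in the set.
{TestScore, Tutoring} does not satisfy the backdoor criterion.

No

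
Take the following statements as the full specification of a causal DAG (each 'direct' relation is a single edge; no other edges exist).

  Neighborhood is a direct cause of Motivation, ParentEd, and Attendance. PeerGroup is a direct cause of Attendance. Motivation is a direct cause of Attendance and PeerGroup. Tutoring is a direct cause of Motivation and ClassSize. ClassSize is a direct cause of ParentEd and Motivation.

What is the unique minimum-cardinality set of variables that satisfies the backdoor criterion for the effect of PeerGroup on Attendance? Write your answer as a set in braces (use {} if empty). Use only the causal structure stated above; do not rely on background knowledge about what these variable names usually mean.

Variables eligible for adjustment (non-descendants of PeerGroup, excluding PeerGroup and Attendance): {ClassSize, Motivation, Neighborhood, ParentEd, Tutoring}.
Backdoor paths from PeerGroup to Attendance:
  P1: PeerGroup <- Motivation <- Neighborhood -> Attendance
  P2: PeerGroup <- Motivation <- Tutoring -> ClassSize -> ParentEd <- Neighborhood -> Attendance
  P3: PeerGroup <- Motivation <- ClassSize -> ParentEd <- Neighborhood -> Attendance
  P4: PeerGroup <- Motivation -> Attendance
The empty set is not sufficient: P1 (PeerGroup <- Motivation <- Neighborhood -> Attendance) has no collider blocking it and no conditioned non-collider, so it is open.
Try {Motivation}:
  P1: blocked at chain node Motivation ∈ conditioning set.
  P2: blocked at chain node Motivation ∈ conditioning set.
  P3: blocked at chain node Motivation ∈ conditioning set.
  P4: blocked at fork node Motivation ∈ conditioning set.
{Motivation} contains no descendant of PeerGroup and blocks every backdoor path.
No other singleton works — e.g. {Neighborhood} leaves P4 open — so {Motivation} is the unique smallest valid adjustment set.

{Motivation}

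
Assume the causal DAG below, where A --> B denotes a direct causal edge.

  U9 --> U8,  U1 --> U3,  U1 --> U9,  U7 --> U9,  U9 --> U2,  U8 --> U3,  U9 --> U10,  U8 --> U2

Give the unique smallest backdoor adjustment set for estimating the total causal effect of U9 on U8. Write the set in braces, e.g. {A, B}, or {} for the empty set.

{}

Variables eligible for adjustment (non-descendants of U9, excluding U9 and U8): {U1, U7}.
Backdoor paths from U9 to U8:
  P1: U9 <- U1 -> U3 <- U8
Each backdoor path contains an unconditioned collider, so every path is already blocked with the empty conditioning set:
  P1: blocked at collider U3 (neither it nor any descendant is in the conditioning set).
The empty set is therefore the unique smallest valid set.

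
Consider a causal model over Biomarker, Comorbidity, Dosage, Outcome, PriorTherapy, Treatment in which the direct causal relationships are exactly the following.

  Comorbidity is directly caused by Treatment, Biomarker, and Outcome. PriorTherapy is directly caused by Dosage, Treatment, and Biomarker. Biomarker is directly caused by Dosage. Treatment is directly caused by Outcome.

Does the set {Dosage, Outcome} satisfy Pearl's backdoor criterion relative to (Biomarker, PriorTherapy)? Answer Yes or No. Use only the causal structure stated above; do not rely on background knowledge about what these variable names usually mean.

Yes

Backdoor paths from Biomarker to PriorTherapy (paths whose first edge points into Biomarker):
  P1: Biomarker <- Dosage -> PriorTherapy
Condition 1 (no descendant of Biomarker in the set): holds — descendants of Biomarker are {Comorbidity, PriorTherapy}; none are in {Dosage, Outcome}.
Condition 2 (every backdoor path blocked by {Dosage, Outcome}):
  P1: blocked at fork node Dosage ∈ conditioning set.
{Dosage, Outcome} satisfies the backdoor criterion.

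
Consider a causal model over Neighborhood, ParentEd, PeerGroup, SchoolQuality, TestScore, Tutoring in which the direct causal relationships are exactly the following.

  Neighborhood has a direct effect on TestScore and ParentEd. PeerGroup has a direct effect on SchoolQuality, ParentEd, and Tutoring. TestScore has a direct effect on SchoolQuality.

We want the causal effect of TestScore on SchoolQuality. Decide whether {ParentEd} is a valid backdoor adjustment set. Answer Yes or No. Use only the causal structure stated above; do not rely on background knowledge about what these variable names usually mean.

No

Backdoor paths from TestScore to SchoolQuality (paths whose first edge points into TestScore):
  P1: TestScore <- Neighborhood -> ParentEd <- PeerGroup -> SchoolQuality
Condition 1 (no descendant of TestScore in the set): holds — descendants of TestScore are {SchoolQuality}; none are in {ParentEd}.
Condition 2 (every backdoor path blocked by {ParentEd}):
  P1: open — collider(s) ParentEd are conditioned on (or have a conditioned descendant) and no non-collider on the path is in the set.
{ParentEd} does not satisfy the backdoor criterion.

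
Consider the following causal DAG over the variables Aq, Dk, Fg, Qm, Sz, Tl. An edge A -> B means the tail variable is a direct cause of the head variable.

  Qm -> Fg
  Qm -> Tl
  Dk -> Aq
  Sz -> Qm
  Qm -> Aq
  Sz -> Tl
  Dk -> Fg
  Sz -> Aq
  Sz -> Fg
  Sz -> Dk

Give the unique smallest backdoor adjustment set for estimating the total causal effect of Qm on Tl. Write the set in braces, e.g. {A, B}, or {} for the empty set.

Variables eligible for adjustment (non-descendants of Qm, excluding Qm and Tl): {Dk, Sz}.
Backdoor paths from Qm to Tl:
  P1: Qm <- Sz -> Tl
The empty set is not sufficient: P1 (Qm <- Sz -> Tl) has no collider blocking it and no conditioned non-collider, so it is open.
Try {Sz}:
  P1: blocked at fork node Sz ∈ conditioning set.
{Sz} contains no descendant of Qm and blocks every backdoor path.
No other singleton works — e.g. {Dk} leaves P1 open — so {Sz} is the unique smallest valid adjustment set.

{Sz}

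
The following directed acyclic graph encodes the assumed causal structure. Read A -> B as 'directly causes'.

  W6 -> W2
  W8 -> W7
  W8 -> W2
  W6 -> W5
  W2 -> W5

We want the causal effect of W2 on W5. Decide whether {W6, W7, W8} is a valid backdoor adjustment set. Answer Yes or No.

Yes

Backdoor paths from W2 to W5 (paths whose first edge points into W2):
  P1: W2 <- W6 -> W5
Condition 1 (no descendant of W2 in the set): holds — descendants of W2 are {W5}; none are in {W6, W7, W8}.
Condition 2 (every backdoor path blocked by {W6, W7, W8}):
  P1: blocked at fork node W6 ∈ conditioning set.
{W6, W7, W8} satisfies the backdoor criterion.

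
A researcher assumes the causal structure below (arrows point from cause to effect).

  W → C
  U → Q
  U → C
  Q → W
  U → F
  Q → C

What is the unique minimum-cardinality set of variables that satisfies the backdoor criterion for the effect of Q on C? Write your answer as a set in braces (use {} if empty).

{U}

Variables eligible for adjustment (non-descendants of Q, excluding Q and C): {F, U}.
Backdoor paths from Q to C:
  P1: Q <- U -> C
The empty set is not sufficient: P1 (Q <- U -> C) has no collider blocking it and no conditioned non-collider, so it is open.
Try {U}:
  P1: blocked at fork node U ∈ conditioning set.
{U} contains no descendant of Q and blocks every backdoor path.
No other singleton works — e.g. {F} leaves P1 open — so {U} is the unique smallest valid adjustment set.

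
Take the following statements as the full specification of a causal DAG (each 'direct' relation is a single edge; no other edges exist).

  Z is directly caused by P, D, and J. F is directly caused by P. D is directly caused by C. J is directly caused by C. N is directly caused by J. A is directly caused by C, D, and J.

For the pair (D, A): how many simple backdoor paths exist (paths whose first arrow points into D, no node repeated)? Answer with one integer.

A backdoor path from D to A is any simple undirected path whose first edge points into D (i.e. leaves D via a parent).
Parents of D: {C}.
Enumerating:
  P1: D <- C -> J -> A
  P2: D <- C -> A
That exhausts the simple backdoor paths. Count: 2.

2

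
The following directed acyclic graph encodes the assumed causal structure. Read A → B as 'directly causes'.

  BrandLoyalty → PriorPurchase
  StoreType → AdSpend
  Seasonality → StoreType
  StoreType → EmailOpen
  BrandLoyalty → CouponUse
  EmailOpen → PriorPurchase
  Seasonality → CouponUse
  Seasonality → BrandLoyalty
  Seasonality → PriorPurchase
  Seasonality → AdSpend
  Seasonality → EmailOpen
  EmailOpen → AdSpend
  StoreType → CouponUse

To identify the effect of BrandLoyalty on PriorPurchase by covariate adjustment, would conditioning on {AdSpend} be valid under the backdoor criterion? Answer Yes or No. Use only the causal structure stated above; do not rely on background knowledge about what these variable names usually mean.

Backdoor paths from BrandLoyalty to PriorPurchase (paths whose first edge points into BrandLoyalty):
  P1: BrandLoyalty <- Seasonality -> StoreType -> EmailOpen -> PriorPurchase
  P2: BrandLoyalty <- Seasonality -> StoreType -> AdSpend <- EmailOpen -> PriorPurchase
  P3: BrandLoyalty <- Seasonality -> EmailOpen -> PriorPurchase
  P4: BrandLoyalty <- Seasonality -> CouponUse <- StoreType -> EmailOpen -> PriorPurchase
  P5: BrandLoyalty <- Seasonality -> CouponUse <- StoreType -> AdSpend <- EmailOpen -> PriorPurchase
  P6: BrandLoyalty <- Seasonality -> PriorPurchase
  P7: BrandLoyalty <- Seasonality -> AdSpend <- StoreType -> EmailOpen -> PriorPurchase
  P8: BrandLoyalty <- Seasonality -> AdSpend <- EmailOpen -> PriorPurchase
Condition 1 (no descendant of BrandLoyalty in the set): holds — descendants of BrandLoyalty are {CouponUse, PriorPurchase}; none are in {AdSpend}.
Condition 2 (every backdoor path blocked by {AdSpend}):
  P1: open — no interior node is in the conditioning set.
  P2: open — collider(s) AdSpend are conditioned on (or have a conditioned descendant) and no non-collider on the path is in the set.
  P3: open — no interior node is in the conditioning set.
  P4: blocked at collider CouponUse (neither it nor any descendant is in the conditioning set).
  P5: blocked at collider CouponUse (neither it nor any descendant is in the conditioning set).
  P6: open — no interior node is in the conditioning set.
  P7: open — collider(s) AdSpend are conditioned on (or have a conditioned descendant) and no non-collider on the path is in the set.
  P8: open — collider(s) AdSpend are conditioned on (or have a conditioned descendant) and no non-collider on the path is in the set.
{AdSpend} does not satisfy the backdoor criterion.

No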